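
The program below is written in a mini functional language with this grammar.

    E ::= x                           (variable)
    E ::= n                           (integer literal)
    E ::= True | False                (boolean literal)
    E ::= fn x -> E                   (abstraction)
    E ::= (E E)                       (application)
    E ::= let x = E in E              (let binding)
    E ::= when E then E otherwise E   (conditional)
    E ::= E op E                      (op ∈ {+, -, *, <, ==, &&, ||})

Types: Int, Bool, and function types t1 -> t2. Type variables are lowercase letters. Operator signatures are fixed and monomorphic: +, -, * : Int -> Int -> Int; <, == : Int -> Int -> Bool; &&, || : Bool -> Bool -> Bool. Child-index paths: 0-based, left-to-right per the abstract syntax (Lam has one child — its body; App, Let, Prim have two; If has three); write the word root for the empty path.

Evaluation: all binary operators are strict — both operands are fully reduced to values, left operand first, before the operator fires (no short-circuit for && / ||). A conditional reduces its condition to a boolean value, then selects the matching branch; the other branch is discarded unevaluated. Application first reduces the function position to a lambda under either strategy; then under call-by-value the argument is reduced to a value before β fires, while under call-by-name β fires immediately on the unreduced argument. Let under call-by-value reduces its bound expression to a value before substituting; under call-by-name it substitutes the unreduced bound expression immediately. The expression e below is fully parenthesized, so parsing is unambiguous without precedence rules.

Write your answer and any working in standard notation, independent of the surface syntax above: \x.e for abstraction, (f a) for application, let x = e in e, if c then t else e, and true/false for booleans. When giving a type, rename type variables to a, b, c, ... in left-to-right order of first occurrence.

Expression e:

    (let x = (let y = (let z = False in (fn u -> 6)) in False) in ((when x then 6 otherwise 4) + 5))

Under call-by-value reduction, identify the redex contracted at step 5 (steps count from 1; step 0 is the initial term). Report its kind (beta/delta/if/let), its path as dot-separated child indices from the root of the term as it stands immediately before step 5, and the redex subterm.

Derivation:
step 0: (let x = (let y = (let z = false in (\u.6)) in false) in ((if x then 6 else 4) + 5))
step 1: [let@0.0] (let x = (let y = (\u.6) in false) in ((if x then 6 else 4) + 5))
step 2: [let@0] (let x = false in ((if x then 6 else 4) + 5))
step 3: [let@root] ((if false then 6 else 4) + 5)
step 4: [if@0] (4 + 5)
step 5: [delta@root] 9

Answer: delta at root : (4 + 5)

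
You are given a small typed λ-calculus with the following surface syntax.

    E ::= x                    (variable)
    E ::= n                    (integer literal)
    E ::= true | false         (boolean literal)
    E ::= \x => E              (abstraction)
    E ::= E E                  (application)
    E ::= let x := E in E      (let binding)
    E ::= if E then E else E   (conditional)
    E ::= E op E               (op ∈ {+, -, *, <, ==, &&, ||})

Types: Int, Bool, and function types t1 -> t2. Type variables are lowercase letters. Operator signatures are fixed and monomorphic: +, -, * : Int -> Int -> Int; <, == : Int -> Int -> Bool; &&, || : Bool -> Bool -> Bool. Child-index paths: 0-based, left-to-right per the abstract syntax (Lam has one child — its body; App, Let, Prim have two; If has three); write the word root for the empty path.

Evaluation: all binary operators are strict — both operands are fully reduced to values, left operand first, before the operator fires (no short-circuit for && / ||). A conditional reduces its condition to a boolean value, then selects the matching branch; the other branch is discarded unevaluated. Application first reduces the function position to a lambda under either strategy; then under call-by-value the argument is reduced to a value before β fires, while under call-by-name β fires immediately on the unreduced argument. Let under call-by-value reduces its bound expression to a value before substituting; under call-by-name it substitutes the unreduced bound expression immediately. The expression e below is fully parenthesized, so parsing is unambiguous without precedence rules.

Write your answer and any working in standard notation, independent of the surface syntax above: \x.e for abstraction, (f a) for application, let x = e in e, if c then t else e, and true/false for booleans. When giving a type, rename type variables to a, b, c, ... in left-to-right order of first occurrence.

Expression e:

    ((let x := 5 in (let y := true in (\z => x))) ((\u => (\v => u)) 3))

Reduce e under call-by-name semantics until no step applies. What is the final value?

Answer: 5

Working:
step 0: ((let x = 5 in (let y = true in (\z.x))) ((\u.(\v.u)) 3))
step 1: [let@0] ((let y = true in (\z.5)) ((\u.(\v.u)) 3))
step 2: [let@0] ((\z.5) ((\u.(\v.u)) 3))
step 3: [beta@root] 5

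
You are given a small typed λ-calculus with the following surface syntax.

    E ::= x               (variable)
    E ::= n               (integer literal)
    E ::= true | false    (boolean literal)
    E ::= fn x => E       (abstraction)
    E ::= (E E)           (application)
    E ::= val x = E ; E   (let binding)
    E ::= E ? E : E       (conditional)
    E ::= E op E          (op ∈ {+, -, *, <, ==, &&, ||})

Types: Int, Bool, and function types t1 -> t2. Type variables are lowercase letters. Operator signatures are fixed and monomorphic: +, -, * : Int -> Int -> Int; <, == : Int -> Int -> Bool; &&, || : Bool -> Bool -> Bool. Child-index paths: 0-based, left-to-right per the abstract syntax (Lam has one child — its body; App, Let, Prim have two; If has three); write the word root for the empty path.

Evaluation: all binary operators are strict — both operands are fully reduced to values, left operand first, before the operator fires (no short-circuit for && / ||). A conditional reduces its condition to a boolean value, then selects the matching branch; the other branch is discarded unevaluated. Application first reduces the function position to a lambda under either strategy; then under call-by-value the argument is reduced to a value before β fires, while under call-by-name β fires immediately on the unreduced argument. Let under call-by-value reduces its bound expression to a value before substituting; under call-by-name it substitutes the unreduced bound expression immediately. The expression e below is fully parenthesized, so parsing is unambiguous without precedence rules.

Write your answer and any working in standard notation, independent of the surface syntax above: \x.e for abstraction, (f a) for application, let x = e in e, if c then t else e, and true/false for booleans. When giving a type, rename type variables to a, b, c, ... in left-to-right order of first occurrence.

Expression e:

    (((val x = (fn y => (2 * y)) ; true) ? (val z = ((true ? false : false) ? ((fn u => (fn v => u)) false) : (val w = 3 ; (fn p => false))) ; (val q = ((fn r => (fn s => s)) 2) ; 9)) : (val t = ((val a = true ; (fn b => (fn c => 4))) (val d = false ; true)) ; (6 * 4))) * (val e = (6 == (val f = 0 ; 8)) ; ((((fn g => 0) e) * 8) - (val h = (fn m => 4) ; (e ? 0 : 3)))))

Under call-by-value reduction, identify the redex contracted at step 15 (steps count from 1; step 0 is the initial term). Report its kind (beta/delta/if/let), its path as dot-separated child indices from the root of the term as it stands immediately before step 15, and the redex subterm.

Answer: if at 1.1 : (if false then 0 else 3)

Working:
step 0: ((if (let x = (\y.(2 * y)) in true) then (let z = (if (if true then false else false) then ((\u.(\v.u)) false) else (let w = 3 in (\p.false))) in (let q = ((\r.(\s.s)) 2) in 9)) else (let t = ((let a = true in (\b.(\c.4))) (let d = false in true)) in (6 * 4))) * (let e = (6 == (let f = 0 in 8)) in ((((\g.0) e) * 8) - (let h = (\m.4) in (if e then 0 else 3)))))
step 1: [let@0.0] ((if true then (let z = (if (if true then false else false) then ((\u.(\v.u)) false) else (let w = 3 in (\p.false))) in (let q = ((\r.(\s.s)) 2) in 9)) else (let t = ((let a = true in (\b.(\c.4))) (let d = false in true)) in (6 * 4))) * (let e = (6 == (let f = 0 in 8)) in ((((\g.0) e) * 8) - (let h = (\m.4) in (if e then 0 else 3)))))
step 2: [if@0] ((let z = (if (if true then false else false) then ((\u.(\v.u)) false) else (let w = 3 in (\p.false))) in (let q = ((\r.(\s.s)) 2) in 9)) * (let e = (6 == (let f = 0 in 8)) in ((((\g.0) e) * 8) - (let h = (\m.4) in (if e then 0 else 3)))))
step 3: [if@0.0.0] ((let z = (if false then ((\u.(\v.u)) false) else (let w = 3 in (\p.false))) in (let q = ((\r.(\s.s)) 2) in 9)) * (let e = (6 == (let f = 0 in 8)) in ((((\g.0) e) * 8) - (let h = (\m.4) in (if e then 0 else 3)))))
step 4: [if@0.0] ((let z = (let w = 3 in (\p.false)) in (let q = ((\r.(\s.s)) 2) in 9)) * (let e = (6 == (let f = 0 in 8)) in ((((\g.0) e) * 8) - (let h = (\m.4) in (if e then 0 else 3)))))
step 5: [let@0.0] ((let z = (\p.false) in (let q = ((\r.(\s.s)) 2) in 9)) * (let e = (6 == (let f = 0 in 8)) in ((((\g.0) e) * 8) - (let h = (\m.4) in (if e then 0 else 3)))))
step 6: [let@0] ((let q = ((\r.(\s.s)) 2) in 9) * (let e = (6 == (let f = 0 in 8)) in ((((\g.0) e) * 8) - (let h = (\m.4) in (if e then 0 else 3)))))
step 7: [beta@0.0] ((let q = (\s.s) in 9) * (let e = (6 == (let f = 0 in 8)) in ((((\g.0) e) * 8) - (let h = (\m.4) in (if e then 0 else 3)))))
step 8: [let@0] (9 * (let e = (6 == (let f = 0 in 8)) in ((((\g.0) e) * 8) - (let h = (\m.4) in (if e then 0 else 3)))))
step 9: [let@1.0.1] (9 * (let e = (6 == 8) in ((((\g.0) e) * 8) - (let h = (\m.4) in (if e then 0 else 3)))))
step 10: [delta@1.0] (9 * (let e = false in ((((\g.0) e) * 8) - (let h = (\m.4) in (if e then 0 else 3)))))
step 11: [let@1] (9 * ((((\g.0) false) * 8) - (let h = (\m.4) in (if false then 0 else 3))))
step 12: [beta@1.0.0] (9 * ((0 * 8) - (let h = (\m.4) in (if false then 0 else 3))))
step 13: [delta@1.0] (9 * (0 - (let h = (\m.4) in (if false then 0 else 3))))
step 14: [let@1.1] (9 * (0 - (if false then 0 else 3)))
step 15: [if@1.1] (9 * (0 - 3))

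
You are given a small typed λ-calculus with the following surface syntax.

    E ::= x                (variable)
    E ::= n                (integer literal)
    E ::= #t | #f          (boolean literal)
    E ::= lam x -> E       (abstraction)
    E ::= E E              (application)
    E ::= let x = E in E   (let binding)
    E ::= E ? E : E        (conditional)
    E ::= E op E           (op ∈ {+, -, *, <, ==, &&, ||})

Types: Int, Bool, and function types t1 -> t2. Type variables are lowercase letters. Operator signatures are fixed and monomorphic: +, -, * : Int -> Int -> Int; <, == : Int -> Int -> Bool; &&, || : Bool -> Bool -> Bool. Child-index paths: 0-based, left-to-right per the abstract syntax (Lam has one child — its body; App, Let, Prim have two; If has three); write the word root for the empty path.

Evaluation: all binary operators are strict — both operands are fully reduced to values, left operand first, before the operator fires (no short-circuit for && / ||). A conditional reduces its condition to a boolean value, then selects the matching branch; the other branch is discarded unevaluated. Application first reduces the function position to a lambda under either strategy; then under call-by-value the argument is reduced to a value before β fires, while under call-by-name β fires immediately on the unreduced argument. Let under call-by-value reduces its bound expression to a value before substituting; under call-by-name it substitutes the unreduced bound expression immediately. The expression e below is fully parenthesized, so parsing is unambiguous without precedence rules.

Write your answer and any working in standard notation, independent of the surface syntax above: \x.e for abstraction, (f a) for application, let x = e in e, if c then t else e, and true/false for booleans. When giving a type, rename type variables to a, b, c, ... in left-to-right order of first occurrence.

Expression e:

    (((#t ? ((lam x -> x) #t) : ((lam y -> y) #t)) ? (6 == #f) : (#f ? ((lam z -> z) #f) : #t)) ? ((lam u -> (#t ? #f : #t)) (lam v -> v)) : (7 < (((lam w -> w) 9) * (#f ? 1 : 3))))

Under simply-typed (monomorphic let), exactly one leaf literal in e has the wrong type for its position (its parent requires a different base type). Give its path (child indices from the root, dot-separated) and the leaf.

Trace:
  unify Bool ~ Bool
x : a
\x._ : a -> a
  unify a -> a ~ Bool -> b
  unify a ~ Bool
  unify Bool ~ b
_ _ : Bool
y : c
\y._ : c -> c
  unify c -> c ~ Bool -> d
  unify c ~ Bool
  unify Bool ~ d
_ _ : Bool
  unify Bool ~ Bool
  unify Bool ~ Bool
  unify Int ~ Int
  unify Bool ~ Int
  FAIL: mismatch Bool ~ Int

Answer: 0.1.1 : false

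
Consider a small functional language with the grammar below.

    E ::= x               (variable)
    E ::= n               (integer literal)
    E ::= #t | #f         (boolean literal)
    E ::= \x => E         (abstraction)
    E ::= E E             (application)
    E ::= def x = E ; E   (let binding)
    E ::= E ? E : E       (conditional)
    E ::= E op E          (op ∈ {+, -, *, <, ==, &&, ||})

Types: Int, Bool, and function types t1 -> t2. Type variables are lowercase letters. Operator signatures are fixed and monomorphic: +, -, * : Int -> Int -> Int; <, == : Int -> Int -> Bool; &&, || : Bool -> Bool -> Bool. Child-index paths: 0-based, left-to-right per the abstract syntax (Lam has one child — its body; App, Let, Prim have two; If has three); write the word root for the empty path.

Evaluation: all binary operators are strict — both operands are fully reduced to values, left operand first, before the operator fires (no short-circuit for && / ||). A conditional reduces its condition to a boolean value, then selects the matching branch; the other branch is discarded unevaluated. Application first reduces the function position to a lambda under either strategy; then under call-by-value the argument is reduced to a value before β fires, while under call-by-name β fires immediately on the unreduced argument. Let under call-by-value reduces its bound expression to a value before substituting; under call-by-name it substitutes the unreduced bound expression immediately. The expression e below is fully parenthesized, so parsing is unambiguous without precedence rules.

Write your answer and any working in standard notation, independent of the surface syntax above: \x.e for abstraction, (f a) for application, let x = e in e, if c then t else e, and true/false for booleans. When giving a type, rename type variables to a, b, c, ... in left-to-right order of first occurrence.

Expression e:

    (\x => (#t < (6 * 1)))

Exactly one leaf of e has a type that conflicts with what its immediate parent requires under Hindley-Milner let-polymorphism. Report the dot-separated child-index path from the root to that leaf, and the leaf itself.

Answer: 0.0 : true

Derivation:
  unify Bool ~ Int
  FAIL: mismatch Bool ~ Int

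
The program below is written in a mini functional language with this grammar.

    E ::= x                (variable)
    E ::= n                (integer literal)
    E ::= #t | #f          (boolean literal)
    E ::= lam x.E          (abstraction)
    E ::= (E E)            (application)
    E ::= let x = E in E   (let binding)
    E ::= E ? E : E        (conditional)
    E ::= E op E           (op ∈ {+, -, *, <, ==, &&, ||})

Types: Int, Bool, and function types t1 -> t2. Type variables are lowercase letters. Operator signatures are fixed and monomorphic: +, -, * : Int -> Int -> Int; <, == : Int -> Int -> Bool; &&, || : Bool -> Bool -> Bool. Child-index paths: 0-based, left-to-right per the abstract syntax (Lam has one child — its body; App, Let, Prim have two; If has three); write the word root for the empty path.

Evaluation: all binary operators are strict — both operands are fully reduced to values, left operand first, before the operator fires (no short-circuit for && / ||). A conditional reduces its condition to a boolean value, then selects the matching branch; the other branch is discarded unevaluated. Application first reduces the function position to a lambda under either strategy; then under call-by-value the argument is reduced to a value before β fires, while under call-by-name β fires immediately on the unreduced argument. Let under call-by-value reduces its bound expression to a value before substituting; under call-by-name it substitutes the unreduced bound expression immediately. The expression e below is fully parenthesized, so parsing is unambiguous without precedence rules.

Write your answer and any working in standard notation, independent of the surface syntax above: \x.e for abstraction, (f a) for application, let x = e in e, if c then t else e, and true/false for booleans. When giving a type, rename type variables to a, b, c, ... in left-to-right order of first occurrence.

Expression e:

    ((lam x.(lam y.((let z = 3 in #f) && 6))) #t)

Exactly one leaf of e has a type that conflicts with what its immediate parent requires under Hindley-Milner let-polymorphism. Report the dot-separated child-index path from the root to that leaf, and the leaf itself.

Derivation:
let z : Int
  unify Bool ~ Bool
  unify Int ~ Bool
  FAIL: mismatch Int ~ Bool

Answer: 0.0.0.1 : 6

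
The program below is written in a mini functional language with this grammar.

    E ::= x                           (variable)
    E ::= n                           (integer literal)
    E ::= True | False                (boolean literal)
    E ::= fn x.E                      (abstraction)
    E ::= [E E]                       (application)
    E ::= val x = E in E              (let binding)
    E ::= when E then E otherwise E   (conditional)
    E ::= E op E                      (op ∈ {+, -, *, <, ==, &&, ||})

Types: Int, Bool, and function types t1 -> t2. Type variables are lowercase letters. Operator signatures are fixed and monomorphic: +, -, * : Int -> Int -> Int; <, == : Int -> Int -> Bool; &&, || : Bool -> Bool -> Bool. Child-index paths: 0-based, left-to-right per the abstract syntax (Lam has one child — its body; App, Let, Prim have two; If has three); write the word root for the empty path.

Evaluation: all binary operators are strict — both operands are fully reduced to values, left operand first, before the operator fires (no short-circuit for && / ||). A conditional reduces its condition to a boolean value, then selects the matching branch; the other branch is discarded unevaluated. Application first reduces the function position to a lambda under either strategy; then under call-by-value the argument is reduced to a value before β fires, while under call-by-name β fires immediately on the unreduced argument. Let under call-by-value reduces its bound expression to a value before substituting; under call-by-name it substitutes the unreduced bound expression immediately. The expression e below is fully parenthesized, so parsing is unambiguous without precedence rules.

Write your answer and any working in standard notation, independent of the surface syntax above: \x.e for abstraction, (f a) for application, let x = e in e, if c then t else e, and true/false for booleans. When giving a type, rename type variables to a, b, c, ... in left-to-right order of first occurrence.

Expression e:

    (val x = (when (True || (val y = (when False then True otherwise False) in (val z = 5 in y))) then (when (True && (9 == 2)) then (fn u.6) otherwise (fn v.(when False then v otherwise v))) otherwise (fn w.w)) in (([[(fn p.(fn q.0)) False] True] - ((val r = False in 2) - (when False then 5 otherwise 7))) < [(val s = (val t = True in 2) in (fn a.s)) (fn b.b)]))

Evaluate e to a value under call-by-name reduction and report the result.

Answer: false

Derivation:
step 0: (let x = (if (true || (let y = (if false then true else false) in (let z = 5 in y))) then (if (true && (9 == 2)) then (\u.6) else (\v.(if false then v else v))) else (\w.w)) in (((((\p.(\q.0)) false) true) - ((let r = false in 2) - (if false then 5 else 7))) < ((let s = (let t = true in 2) in (\a.s)) (\b.b))))
step 1: [let@root] (((((\p.(\q.0)) false) true) - ((let r = false in 2) - (if false then 5 else 7))) < ((let s = (let t = true in 2) in (\a.s)) (\b.b)))
step 2: [beta@0.0.0] ((((\q.0) true) - ((let r = false in 2) - (if false then 5 else 7))) < ((let s = (let t = true in 2) in (\a.s)) (\b.b)))
step 3: [beta@0.0] ((0 - ((let r = false in 2) - (if false then 5 else 7))) < ((let s = (let t = true in 2) in (\a.s)) (\b.b)))
step 4: [let@0.1.0] ((0 - (2 - (if false then 5 else 7))) < ((let s = (let t = true in 2) in (\a.s)) (\b.b)))
step 5: [if@0.1.1] ((0 - (2 - 7)) < ((let s = (let t = true in 2) in (\a.s)) (\b.b)))
step 6: [delta@0.1] ((0 - -5) < ((let s = (let t = true in 2) in (\a.s)) (\b.b)))
step 7: [delta@0] (5 < ((let s = (let t = true in 2) in (\a.s)) (\b.b)))
step 8: [let@1.0] (5 < ((\a.(let t = true in 2)) (\b.b)))
step 9: [beta@1] (5 < (let t = true in 2))
step 10: [let@1] (5 < 2)
step 11: [delta@root] false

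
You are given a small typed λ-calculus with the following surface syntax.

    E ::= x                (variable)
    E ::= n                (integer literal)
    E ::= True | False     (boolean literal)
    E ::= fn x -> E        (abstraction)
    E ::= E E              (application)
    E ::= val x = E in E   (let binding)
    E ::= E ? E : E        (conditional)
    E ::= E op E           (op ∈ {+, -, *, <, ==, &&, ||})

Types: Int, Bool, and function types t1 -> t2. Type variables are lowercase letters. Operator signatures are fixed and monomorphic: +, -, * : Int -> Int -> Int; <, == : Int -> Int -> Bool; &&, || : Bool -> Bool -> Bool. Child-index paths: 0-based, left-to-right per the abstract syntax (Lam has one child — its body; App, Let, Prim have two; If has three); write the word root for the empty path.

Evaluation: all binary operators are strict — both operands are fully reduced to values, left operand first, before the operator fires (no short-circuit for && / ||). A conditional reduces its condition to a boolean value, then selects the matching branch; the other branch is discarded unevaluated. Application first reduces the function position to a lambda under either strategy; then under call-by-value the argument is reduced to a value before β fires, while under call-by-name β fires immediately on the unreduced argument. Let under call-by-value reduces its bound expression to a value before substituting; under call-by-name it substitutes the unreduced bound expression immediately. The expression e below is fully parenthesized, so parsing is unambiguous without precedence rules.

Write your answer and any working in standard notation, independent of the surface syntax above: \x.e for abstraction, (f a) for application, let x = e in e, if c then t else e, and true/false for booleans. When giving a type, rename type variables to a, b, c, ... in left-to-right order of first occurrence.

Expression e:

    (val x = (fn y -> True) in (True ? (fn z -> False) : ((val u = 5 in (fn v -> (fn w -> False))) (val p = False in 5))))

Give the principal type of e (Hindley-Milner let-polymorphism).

Answer: a -> Bool

Working:
\y._ : a -> Bool
let x : forall. a -> Bool
  unify Bool ~ Bool
\z._ : b -> Bool
let u : Int
\w._ : d -> Bool
\v._ : c -> d -> Bool
let p : Bool
  unify c -> d -> Bool ~ Int -> e
  unify c ~ Int
  unify d -> Bool ~ e
_ _ : d -> Bool
  unify b -> Bool ~ d -> Bool
  unify b ~ d
  unify Bool ~ Bool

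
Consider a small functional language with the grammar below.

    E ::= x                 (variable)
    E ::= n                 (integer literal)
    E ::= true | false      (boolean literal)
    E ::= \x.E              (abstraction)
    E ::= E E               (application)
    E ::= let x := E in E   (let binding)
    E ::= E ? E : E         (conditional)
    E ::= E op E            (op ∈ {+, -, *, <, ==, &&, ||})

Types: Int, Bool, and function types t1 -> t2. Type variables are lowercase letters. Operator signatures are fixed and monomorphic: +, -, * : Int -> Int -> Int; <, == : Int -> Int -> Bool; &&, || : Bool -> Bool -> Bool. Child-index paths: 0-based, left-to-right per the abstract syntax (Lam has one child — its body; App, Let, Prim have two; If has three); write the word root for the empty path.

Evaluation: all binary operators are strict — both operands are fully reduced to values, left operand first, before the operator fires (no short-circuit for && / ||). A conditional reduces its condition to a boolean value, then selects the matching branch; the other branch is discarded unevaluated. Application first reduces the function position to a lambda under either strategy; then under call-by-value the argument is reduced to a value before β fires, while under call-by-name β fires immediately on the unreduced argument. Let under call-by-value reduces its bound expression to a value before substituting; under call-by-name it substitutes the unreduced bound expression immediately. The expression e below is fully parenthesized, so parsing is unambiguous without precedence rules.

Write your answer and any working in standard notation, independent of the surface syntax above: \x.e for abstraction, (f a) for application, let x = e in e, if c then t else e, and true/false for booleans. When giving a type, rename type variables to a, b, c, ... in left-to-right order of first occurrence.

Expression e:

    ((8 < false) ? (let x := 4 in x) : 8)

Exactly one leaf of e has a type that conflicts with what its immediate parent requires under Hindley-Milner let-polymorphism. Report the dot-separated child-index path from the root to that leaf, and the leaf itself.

Derivation:
  unify Int ~ Int
  unify Bool ~ Int
  FAIL: mismatch Bool ~ Int

Answer: 0.1 : false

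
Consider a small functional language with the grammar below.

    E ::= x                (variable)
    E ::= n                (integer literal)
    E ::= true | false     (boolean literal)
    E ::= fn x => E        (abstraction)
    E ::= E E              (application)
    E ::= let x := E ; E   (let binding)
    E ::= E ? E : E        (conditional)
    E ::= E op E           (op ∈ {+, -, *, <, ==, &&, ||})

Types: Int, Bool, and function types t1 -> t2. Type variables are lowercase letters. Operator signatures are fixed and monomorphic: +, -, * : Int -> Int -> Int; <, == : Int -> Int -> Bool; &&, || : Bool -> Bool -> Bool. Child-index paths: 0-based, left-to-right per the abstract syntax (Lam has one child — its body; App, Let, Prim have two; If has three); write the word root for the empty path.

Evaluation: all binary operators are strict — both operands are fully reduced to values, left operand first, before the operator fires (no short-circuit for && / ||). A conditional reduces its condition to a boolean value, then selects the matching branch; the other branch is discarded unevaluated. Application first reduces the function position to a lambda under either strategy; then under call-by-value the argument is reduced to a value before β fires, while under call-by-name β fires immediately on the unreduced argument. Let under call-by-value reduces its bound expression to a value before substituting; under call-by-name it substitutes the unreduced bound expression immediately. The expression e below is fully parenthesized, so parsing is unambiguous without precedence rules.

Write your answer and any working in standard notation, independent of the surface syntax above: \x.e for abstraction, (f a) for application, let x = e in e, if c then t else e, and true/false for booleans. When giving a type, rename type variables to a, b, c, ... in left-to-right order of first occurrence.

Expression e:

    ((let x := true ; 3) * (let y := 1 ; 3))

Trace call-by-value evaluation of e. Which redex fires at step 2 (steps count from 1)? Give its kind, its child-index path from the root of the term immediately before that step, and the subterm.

Trace:
step 0: ((let x = true in 3) * (let y = 1 in 3))
step 1: [let@0] (3 * (let y = 1 in 3))
step 2: [let@1] (3 * 3)

Answer: let at 1 : (let y = 1 in 3)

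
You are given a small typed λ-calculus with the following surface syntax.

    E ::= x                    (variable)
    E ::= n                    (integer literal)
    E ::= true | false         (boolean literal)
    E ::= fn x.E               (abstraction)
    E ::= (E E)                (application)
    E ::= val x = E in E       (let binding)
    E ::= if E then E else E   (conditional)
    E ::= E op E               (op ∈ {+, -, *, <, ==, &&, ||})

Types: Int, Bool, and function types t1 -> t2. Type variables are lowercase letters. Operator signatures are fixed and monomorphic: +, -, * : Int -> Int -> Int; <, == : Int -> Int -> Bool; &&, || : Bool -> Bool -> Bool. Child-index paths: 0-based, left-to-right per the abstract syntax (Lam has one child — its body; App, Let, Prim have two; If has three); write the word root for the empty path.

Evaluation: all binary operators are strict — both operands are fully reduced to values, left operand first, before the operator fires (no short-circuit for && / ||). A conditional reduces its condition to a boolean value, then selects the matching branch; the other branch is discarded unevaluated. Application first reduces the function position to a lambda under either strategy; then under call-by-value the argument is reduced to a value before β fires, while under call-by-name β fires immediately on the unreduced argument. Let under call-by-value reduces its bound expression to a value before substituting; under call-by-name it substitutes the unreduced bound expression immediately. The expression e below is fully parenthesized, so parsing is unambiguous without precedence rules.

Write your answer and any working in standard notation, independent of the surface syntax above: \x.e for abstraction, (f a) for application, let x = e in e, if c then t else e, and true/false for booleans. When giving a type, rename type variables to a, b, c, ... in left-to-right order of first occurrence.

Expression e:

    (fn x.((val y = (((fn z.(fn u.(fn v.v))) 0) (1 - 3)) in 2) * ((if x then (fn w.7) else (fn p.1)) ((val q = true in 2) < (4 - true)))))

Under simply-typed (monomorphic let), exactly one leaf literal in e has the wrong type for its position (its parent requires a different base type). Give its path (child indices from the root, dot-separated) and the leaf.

Answer: 0.1.1.1.1 : true

Trace:
v : d
\v._ : d -> d
\u._ : c -> d -> d
\z._ : b -> c -> d -> d
  unify b -> c -> d -> d ~ Int -> e
  unify b ~ Int
  unify c -> d -> d ~ e
_ _ : c -> d -> d
  unify Int ~ Int
  unify Int ~ Int
  unify c -> d -> d ~ Int -> f
  unify c ~ Int
  unify d -> d ~ f
_ _ : d -> d
let y : d -> d
  unify Int ~ Int
x : a
  unify a ~ Bool
\w._ : g -> Int
\p._ : h -> Int
  unify g -> Int ~ h -> Int
  unify g ~ h
  unify Int ~ Int
let q : Bool
  unify Int ~ Int
  unify Int ~ Int
  unify Bool ~ Int
  FAIL: mismatch Bool ~ Int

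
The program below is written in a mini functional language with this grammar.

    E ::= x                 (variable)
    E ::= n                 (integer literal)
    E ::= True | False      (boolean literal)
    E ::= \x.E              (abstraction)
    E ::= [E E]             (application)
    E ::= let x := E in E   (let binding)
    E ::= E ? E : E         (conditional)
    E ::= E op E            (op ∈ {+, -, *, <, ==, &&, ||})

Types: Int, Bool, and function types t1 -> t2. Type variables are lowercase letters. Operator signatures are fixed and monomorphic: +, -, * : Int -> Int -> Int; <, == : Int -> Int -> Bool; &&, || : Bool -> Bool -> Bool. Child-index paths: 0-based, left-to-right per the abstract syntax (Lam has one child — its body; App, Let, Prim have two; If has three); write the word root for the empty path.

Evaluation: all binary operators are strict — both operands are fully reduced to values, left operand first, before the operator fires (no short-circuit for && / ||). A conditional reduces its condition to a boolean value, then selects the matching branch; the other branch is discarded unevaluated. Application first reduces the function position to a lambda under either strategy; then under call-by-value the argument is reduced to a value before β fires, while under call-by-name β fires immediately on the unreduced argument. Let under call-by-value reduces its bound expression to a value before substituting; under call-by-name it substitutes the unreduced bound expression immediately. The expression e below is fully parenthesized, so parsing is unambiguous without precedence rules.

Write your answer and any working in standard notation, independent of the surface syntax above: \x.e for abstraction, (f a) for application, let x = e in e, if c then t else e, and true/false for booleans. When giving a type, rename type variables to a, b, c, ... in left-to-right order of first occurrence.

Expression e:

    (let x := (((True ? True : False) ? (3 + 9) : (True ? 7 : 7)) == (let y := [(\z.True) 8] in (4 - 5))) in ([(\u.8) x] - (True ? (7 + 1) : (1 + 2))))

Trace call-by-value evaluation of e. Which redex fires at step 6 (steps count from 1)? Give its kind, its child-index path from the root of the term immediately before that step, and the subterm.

Answer: delta at 0.1 : (4 - 5)

Derivation:
step 0: (let x = ((if (if true then true else false) then (3 + 9) else (if true then 7 else 7)) == (let y = ((\z.true) 8) in (4 - 5))) in (((\u.8) x) - (if true then (7 + 1) else (1 + 2))))
step 1: [if@0.0.0] (let x = ((if true then (3 + 9) else (if true then 7 else 7)) == (let y = ((\z.true) 8) in (4 - 5))) in (((\u.8) x) - (if true then (7 + 1) else (1 + 2))))
step 2: [if@0.0] (let x = ((3 + 9) == (let y = ((\z.true) 8) in (4 - 5))) in (((\u.8) x) - (if true then (7 + 1) else (1 + 2))))
step 3: [delta@0.0] (let x = (12 == (let y = ((\z.true) 8) in (4 - 5))) in (((\u.8) x) - (if true then (7 + 1) else (1 + 2))))
step 4: [beta@0.1.0] (let x = (12 == (let y = true in (4 - 5))) in (((\u.8) x) - (if true then (7 + 1) else (1 + 2))))
step 5: [let@0.1] (let x = (12 == (4 - 5)) in (((\u.8) x) - (if true then (7 + 1) else (1 + 2))))
step 6: [delta@0.1] (let x = (12 == -1) in (((\u.8) x) - (if true then (7 + 1) else (1 + 2))))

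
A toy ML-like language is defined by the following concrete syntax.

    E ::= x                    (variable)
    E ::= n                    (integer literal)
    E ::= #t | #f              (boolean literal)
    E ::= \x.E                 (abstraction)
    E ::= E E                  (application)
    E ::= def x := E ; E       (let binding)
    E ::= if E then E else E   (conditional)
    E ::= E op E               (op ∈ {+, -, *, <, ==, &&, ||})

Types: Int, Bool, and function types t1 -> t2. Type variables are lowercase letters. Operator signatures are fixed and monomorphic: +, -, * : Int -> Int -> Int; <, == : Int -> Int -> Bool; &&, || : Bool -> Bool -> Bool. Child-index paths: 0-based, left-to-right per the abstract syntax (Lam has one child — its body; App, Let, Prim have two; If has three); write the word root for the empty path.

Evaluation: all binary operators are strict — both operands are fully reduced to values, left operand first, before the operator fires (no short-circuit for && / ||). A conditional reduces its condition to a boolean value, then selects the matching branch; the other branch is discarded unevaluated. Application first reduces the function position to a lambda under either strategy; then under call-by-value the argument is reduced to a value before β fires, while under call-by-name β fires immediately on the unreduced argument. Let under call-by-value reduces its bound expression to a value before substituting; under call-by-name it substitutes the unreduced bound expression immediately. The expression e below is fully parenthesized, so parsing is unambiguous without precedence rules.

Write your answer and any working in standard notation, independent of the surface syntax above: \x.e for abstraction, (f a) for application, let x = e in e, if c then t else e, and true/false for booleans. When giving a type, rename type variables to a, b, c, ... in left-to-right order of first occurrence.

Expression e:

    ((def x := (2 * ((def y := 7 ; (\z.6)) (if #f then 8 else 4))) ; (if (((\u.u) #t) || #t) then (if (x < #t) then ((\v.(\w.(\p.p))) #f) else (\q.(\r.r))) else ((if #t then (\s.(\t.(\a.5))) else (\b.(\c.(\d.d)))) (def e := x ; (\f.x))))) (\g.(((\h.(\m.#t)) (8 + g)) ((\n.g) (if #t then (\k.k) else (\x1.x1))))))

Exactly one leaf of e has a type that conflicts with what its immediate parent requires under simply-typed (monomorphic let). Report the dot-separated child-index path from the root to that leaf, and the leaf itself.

Answer: 0.1.1.0.1 : true

Trace:
  unify Int ~ Int
let y : Int
\z._ : a -> Int
  unify Bool ~ Bool
  unify Int ~ Int
  unify a -> Int ~ Int -> b
  unify a ~ Int
  unify Int ~ b
_ _ : Int
  unify Int ~ Int
let x : Int
u : c
\u._ : c -> c
  unify c -> c ~ Bool -> d
  unify c ~ Bool
  unify Bool ~ d
_ _ : Bool
  unify Bool ~ Bool
  unify Bool ~ Bool
  unify Bool ~ Bool
x : Int
  unify Int ~ Int
  unify Bool ~ Int
  FAIL: mismatch Bool ~ Int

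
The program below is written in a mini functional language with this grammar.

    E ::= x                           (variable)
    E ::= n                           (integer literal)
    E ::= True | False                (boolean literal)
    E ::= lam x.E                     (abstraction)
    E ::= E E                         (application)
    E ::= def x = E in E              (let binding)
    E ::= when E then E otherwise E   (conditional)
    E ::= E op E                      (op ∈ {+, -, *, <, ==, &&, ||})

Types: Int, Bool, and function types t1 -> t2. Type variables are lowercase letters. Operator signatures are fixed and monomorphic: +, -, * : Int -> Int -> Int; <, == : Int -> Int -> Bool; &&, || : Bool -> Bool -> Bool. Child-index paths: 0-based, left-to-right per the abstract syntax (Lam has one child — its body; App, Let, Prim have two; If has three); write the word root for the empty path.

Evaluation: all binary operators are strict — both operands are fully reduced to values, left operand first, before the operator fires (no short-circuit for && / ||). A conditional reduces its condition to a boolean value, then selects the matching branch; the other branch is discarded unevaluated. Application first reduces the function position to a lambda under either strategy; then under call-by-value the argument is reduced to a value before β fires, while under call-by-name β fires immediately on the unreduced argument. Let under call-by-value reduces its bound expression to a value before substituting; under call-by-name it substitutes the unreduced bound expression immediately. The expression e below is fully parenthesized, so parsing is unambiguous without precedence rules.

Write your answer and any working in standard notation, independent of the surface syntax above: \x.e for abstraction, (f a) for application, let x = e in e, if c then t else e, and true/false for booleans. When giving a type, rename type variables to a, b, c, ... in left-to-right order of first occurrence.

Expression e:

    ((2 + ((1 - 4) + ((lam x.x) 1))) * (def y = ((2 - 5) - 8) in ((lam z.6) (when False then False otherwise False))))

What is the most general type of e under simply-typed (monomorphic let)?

Answer: Int

Derivation:
  unify Int ~ Int
  unify Int ~ Int
  unify Int ~ Int
  unify Int ~ Int
x : a
\x._ : a -> a
  unify a -> a ~ Int -> b
  unify a ~ Int
  unify Int ~ b
_ _ : Int
  unify Int ~ Int
  unify Int ~ Int
  unify Int ~ Int
  unify Int ~ Int
  unify Int ~ Int
  unify Int ~ Int
  unify Int ~ Int
let y : Int
\z._ : c -> Int
  unify Bool ~ Bool
  unify Bool ~ Bool
  unify c -> Int ~ Bool -> d
  unify c ~ Bool
  unify Int ~ d
_ _ : Int
  unify Int ~ Int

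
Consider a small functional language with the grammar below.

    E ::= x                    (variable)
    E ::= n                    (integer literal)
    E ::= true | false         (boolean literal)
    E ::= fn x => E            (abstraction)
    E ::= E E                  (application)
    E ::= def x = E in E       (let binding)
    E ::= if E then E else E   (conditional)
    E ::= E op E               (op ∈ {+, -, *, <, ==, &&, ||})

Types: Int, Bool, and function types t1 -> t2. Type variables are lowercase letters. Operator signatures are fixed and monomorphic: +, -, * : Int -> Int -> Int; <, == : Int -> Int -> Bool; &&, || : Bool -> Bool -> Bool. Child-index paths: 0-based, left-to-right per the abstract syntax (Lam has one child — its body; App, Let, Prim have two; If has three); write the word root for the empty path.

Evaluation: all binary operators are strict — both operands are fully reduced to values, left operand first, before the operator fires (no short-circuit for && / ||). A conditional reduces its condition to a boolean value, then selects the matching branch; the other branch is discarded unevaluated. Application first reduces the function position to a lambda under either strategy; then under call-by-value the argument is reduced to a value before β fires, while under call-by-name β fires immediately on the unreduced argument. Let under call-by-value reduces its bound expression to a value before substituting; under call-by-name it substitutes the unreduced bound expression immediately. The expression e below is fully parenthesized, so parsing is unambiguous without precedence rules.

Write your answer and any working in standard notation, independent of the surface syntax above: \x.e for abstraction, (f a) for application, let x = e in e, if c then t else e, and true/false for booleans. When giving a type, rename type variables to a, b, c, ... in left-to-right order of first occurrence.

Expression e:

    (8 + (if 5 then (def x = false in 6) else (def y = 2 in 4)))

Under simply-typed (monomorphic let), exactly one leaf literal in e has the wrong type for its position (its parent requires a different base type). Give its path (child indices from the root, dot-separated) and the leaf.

Working:
  unify Int ~ Int
  unify Int ~ Bool
  FAIL: mismatch Int ~ Bool

Answer: 1.0 : 5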